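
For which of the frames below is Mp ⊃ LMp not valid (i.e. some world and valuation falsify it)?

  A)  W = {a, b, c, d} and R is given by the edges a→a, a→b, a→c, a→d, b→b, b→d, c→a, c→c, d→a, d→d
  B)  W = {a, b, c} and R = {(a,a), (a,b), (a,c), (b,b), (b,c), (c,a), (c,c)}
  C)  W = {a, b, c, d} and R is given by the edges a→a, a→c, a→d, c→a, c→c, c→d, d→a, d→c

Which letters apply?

The schema Mp ⊃ LMp is axiom 5; it is valid on a frame iff R is euclidean.
(A) R is not euclidean (a R b and a R a but not b R a), so the schema fails here.
(B) R is not euclidean (a R b and a R a but not b R a), so the schema fails here.
(C) R is not euclidean (a R d and a R d but not d R d), so the schema fails here.

A, B, C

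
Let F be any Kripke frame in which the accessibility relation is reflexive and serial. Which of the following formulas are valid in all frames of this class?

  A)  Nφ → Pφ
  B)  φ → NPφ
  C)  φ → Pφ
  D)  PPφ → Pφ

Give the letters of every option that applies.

A, C

(A) Nφ → Pφ is axiom D, which corresponds to seriality. Every such R is serial — valid.
(B) φ → NPφ is axiom B; it is valid on a frame exactly when R is symmetric. Such an R need not be symmetric, so not valid.
(C) φ → Pφ is the dual of axiom T; it is valid on a frame exactly when R is reflexive. Every such R is reflexive, so valid.
(D) PPφ → Pφ is the dual of axiom 4; it is valid on a frame exactly when R is transitive. Such an R need not be transitive, so not valid.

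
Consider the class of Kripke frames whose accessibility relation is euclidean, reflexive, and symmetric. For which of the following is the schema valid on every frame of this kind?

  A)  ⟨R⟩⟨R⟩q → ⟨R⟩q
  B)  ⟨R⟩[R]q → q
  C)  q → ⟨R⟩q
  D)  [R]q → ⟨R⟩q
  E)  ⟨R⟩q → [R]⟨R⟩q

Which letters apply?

A, B, C, D, E

A relation that is euclidean, reflexive, and symmetric is also serial and transitive.
(A) ⟨R⟩⟨R⟩q → ⟨R⟩q is the dual of axiom 4; it is valid on a frame exactly when R is transitive. Every such R is transitive, so valid.
(B) ⟨R⟩[R]q → q (the dual of axiom B) characterises the symmetric frames. Every such R is symmetric — valid.
(C) the dual of axiom T: valid iff R is reflexive. Every such R is reflexive — valid.
(D) axiom D: valid iff R is serial. Every such R is serial — valid.
(E) ⟨R⟩q → [R]⟨R⟩q is axiom 5; it is valid on a frame exactly when R is euclidean. Every such R is euclidean, so valid.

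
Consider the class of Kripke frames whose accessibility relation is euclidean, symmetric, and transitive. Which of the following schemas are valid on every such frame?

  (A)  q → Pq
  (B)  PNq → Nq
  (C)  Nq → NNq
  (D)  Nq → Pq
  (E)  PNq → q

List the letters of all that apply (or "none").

B, C, E

(A) q → Pq is the dual of axiom T, which corresponds to reflexivity. Such an R need not be reflexive — not valid.
(B) PNq → Nq (the dual of axiom 5) characterises the euclidean frames. Every such R is euclidean — valid.
(C) Nq → NNq (axiom 4) characterises the transitive frames. Every such R is transitive — valid.
(D) Nq → Pq is axiom D; it is valid on a frame exactly when R is serial. Such an R need not be serial, so not valid.
(E) PNq → q (the dual of axiom B) characterises the symmetric frames. Every such R is symmetric — valid.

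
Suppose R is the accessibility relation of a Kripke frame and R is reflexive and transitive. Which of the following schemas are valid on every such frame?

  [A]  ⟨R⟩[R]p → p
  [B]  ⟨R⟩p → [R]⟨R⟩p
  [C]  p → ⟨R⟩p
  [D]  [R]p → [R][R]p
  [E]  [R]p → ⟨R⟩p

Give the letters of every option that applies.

Reflexive relations are serial.
(A) ⟨R⟩[R]p → p is the dual of axiom B; it is valid on a frame exactly when R is symmetric. Such an R need not be symmetric, so not valid.
(B) axiom 5: valid iff R is euclidean. Such an R need not be euclidean — not valid.
(C) p → ⟨R⟩p (the dual of axiom T) characterises the reflexive frames. Every such R is reflexive — valid.
(D) axiom 4: valid iff R is transitive. Every such R is transitive — valid.
(E) [R]p → ⟨R⟩p is axiom D; it is valid on a frame exactly when R is serial. Every such R is serial, so valid.

C, D, E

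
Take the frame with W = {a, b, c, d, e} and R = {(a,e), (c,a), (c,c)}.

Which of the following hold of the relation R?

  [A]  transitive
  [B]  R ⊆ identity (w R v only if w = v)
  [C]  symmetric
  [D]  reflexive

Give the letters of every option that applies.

(A) not transitive: c R a and a R e but not c R e.
(B) not ⊆ identity: a R e with a ≠ e.
(C) not symmetric: a R e but not e R a.
(D) not reflexive: not a R a.

none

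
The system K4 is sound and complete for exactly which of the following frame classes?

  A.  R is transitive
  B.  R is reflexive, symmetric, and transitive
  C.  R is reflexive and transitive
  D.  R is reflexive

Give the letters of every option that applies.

A

(A) K4 is sound and complete for exactly this class.
(B) this class determines S5, not K4.
(C) this class determines S4, not K4.
(D) this class determines T (= KT), not K4.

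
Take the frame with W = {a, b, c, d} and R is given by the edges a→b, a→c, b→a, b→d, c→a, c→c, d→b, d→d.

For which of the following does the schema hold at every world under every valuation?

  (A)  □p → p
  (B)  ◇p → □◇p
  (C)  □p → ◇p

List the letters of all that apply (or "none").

R is not reflexive: not a R a.
R is not euclidean: a R b and a R c but not b R c.
R is serial: every world has an R-successor.
(A) □p → p is axiom T; it is valid on a frame exactly when R is reflexive. R is not reflexive, so not valid.
(B) ◇p → □◇p is axiom 5; it is valid on a frame exactly when R is euclidean. R is not euclidean, so not valid.
(C) axiom D: valid iff R is serial. R is serial — valid.

C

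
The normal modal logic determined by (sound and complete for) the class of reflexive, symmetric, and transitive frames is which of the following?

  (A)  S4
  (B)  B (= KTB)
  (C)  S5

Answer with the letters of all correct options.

(A) S4 is determined by the class of reflexive and transitive frames.
(B) B (= KTB) is determined by the class of reflexive and symmetric frames.
(C) S5 is determined by exactly this class.

C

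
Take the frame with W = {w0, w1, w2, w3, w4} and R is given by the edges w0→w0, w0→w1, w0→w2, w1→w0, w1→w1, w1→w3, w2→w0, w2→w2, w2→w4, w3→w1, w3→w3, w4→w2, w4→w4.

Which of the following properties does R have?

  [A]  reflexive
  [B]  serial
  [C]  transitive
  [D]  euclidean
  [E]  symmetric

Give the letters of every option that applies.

A, B, E

(A) reflexive: each world relates to itself.
(B) serial: every world has an R-successor.
(C) not transitive: w0 R w1 and w1 R w3 but not w0 R w3.
(D) not euclidean: w0 R w1 and w0 R w2 but not w1 R w2.
(E) symmetric: every R-edge is matched by its reverse.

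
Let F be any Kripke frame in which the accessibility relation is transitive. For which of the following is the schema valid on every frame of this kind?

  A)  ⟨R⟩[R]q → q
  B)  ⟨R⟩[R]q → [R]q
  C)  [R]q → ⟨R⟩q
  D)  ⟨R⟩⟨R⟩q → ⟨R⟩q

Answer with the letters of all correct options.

(A) ⟨R⟩[R]q → q is the dual of axiom B, which corresponds to symmetry. Such an R need not be symmetric — not valid.
(B) ⟨R⟩[R]q → [R]q is the dual of axiom 5; it is valid on a frame exactly when R is euclidean. Such an R need not be euclidean, so not valid.
(C) axiom D: valid iff R is serial. Such an R need not be serial — not valid.
(D) ⟨R⟩⟨R⟩q → ⟨R⟩q is the dual of axiom 4; it is valid on a frame exactly when R is transitive. Every such R is transitive, so valid.

D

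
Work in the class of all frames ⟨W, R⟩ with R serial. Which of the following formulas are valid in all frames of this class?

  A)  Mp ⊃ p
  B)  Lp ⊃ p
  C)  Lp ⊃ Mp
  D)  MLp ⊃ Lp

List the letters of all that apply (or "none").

(A) Mp ⊃ p is valid only on frames where every R-edge is a self-loop. Such an R need not be a subset of the identity — not valid.
(B) axiom T: valid iff R is reflexive. Such an R need not be reflexive — not valid.
(C) Lp ⊃ Mp is axiom D; it is valid on a frame exactly when R is serial. Every such R is serial, so valid.
(D) MLp ⊃ Lp (the dual of axiom 5) characterises the euclidean frames. Such an R need not be euclidean — not valid.

C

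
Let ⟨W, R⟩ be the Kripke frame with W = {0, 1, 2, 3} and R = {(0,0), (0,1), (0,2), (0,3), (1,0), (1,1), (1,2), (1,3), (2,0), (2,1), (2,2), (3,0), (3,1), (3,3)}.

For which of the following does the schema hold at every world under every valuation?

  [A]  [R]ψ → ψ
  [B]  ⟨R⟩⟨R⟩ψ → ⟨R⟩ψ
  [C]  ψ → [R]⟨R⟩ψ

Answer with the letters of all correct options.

A, C

R is reflexive: each world relates to itself.
R is symmetric: every R-edge is matched by its reverse.
R is not transitive: 2 R 0 and 0 R 3 but not 2 R 3.
(A) [R]ψ → ψ (axiom T) characterises the reflexive frames. R is reflexive — valid.
(B) ⟨R⟩⟨R⟩ψ → ⟨R⟩ψ is the dual of axiom 4; it is valid on a frame exactly when R is transitive. R is not transitive, so not valid.
(C) ψ → [R]⟨R⟩ψ is axiom B, which corresponds to symmetry. R is symmetric — valid.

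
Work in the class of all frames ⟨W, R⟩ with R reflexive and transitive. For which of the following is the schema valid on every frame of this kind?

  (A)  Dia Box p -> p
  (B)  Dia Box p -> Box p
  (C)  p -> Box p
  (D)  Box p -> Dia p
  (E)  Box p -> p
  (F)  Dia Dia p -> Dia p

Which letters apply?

Reflexive relations are serial.
(A) the dual of axiom B: valid iff R is symmetric. Such an R need not be symmetric — not valid.
(B) the dual of axiom 5: valid iff R is euclidean. Such an R need not be euclidean — not valid.
(C) p -> Box p is valid only on frames where every R-edge is a self-loop. Such an R need not be a subset of the identity — not valid.
(D) Box p -> Dia p (axiom D) characterises the serial frames. Every such R is serial — valid.
(E) axiom T: valid iff R is reflexive. Every such R is reflexive — valid.
(F) Dia Dia p -> Dia p is the dual of axiom 4, which corresponds to transitivity. Every such R is transitive — valid.

D, E, F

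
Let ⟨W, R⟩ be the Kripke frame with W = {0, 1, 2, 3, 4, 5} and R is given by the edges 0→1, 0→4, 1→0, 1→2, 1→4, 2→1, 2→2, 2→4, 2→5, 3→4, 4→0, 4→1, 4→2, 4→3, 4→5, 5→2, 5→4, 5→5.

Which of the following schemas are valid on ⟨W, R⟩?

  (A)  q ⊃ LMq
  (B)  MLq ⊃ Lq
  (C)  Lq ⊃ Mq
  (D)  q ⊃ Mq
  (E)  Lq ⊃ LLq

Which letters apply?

A, C

R is not reflexive: not 0 R 0.
R is symmetric: every R-edge is matched by its reverse.
R is not transitive: 0 R 1 and 1 R 0 but not 0 R 0.
R is not euclidean: 1 R 0 and 1 R 2 but not 0 R 2.
R is serial: every world has an R-successor.
(A) q ⊃ LMq (axiom B) characterises the symmetric frames. R is symmetric — valid.
(B) the dual of axiom 5: valid iff R is euclidean. R is not euclidean — not valid.
(C) axiom D: valid iff R is serial. R is serial — valid.
(D) the dual of axiom T: valid iff R is reflexive. R is not reflexive — not valid.
(E) axiom 4: valid iff R is transitive. R is not transitive — not valid.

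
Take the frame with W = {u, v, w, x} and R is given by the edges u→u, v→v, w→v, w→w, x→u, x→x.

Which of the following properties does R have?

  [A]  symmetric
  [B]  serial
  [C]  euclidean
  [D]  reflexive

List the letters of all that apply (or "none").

(A) not symmetric: w R v but not v R w.
(B) serial: every world has an R-successor.
(C) not euclidean: w R v and w R w but not v R w.
(D) reflexive: each world relates to itself.

B, D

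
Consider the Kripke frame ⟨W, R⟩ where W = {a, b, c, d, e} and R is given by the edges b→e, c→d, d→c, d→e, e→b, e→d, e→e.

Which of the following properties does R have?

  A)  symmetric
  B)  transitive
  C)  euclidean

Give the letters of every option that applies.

A

(A) symmetric: every R-edge is matched by its reverse.
(B) not transitive: b R e and e R b but not b R b.
(C) not euclidean: d R c and d R e but not c R e.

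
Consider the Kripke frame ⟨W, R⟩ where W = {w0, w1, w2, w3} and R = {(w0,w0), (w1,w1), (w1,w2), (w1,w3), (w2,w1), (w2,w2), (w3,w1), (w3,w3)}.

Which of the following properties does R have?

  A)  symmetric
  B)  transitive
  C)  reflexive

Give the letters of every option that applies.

A, C

(A) symmetric: every R-edge is matched by its reverse.
(B) not transitive: w2 R w1 and w1 R w3 but not w2 R w3.
(C) reflexive: each world relates to itself.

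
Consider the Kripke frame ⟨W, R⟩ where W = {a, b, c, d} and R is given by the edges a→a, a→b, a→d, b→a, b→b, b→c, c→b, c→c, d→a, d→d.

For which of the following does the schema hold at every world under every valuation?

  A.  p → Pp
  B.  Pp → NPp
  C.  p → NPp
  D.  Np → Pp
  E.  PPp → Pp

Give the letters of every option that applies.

R is reflexive: each world relates to itself.
R is symmetric: every R-edge is matched by its reverse.
R is not transitive: a R b and b R c but not a R c.
R is not euclidean: a R b and a R d but not b R d.
R is serial: every world has an R-successor.
(A) the dual of axiom T: valid iff R is reflexive. R is reflexive — valid.
(B) Pp → NPp is axiom 5, which corresponds to the euclidean property. R is not euclidean — not valid.
(C) p → NPp is axiom B, which corresponds to symmetry. R is symmetric — valid.
(D) axiom D: valid iff R is serial. R is serial — valid.
(E) PPp → Pp (the dual of axiom 4) characterises the transitive frames. R is not transitive — not valid.

A, C, D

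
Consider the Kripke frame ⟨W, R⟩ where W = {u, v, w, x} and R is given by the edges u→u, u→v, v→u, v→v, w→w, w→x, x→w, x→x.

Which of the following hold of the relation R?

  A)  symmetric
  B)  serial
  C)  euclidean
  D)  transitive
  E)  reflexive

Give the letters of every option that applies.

A, B, C, D, E

(A) symmetric: every R-edge is matched by its reverse.
(B) serial: every world has an R-successor.
(C) euclidean: any two R-successors of the same world are R-related.
(D) transitive: R is closed under composition.
(E) reflexive: each world relates to itself.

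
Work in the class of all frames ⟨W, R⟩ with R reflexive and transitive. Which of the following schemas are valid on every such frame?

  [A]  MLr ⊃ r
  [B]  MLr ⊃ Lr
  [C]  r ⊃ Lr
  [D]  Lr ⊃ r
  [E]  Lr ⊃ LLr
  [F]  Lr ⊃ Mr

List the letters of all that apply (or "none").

Reflexive relations are serial.
(A) MLr ⊃ r (the dual of axiom B) characterises the symmetric frames. Such an R need not be symmetric — not valid.
(B) MLr ⊃ Lr is the dual of axiom 5; it is valid on a frame exactly when R is euclidean. Such an R need not be euclidean, so not valid.
(C) r ⊃ Lr is equivalent to ◇p→p; it holds exactly when R ⊆ identity. Such an R need not be a subset of the identity — not valid.
(D) Lr ⊃ r is axiom T, which corresponds to reflexivity. Every such R is reflexive — valid.
(E) Lr ⊃ LLr is axiom 4, which corresponds to transitivity. Every such R is transitive — valid.
(F) axiom D: valid iff R is serial. Every such R is serial — valid.

D, E, F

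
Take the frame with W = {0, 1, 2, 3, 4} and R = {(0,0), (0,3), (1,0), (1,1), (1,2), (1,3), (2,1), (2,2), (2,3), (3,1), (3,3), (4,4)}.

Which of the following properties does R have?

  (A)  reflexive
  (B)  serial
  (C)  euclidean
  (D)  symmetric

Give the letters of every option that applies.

(A) reflexive: each world relates to itself.
(B) serial: every world has an R-successor.
(C) not euclidean: 0 R 3 and 0 R 0 but not 3 R 0.
(D) not symmetric: 0 R 3 but not 3 R 0.

A, B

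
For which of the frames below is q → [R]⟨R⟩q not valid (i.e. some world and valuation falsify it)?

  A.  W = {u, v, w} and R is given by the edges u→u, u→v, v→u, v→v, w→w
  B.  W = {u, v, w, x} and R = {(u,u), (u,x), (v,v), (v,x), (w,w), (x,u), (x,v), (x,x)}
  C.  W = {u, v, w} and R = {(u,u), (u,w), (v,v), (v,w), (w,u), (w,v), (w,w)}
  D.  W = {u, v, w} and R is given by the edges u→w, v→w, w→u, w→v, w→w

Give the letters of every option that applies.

The schema q → [R]⟨R⟩q is axiom B; it is valid on a frame iff R is symmetric.
(A) R is symmetric (every R-edge is matched by its reverse), so the schema is valid here.
(B) R is symmetric (every R-edge is matched by its reverse), so the schema is valid here.
(C) R is symmetric (every R-edge is matched by its reverse), so the schema is valid here.
(D) R is symmetric (every R-edge is matched by its reverse), so the schema is valid here.

none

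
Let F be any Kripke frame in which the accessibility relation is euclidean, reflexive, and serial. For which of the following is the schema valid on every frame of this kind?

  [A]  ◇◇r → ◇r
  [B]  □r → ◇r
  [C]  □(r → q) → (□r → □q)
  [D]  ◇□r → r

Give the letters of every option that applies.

A relation that is euclidean, reflexive, and serial is also symmetric and transitive.
(A) ◇◇r → ◇r (the dual of axiom 4) characterises the transitive frames. Every such R is transitive — valid.
(B) □r → ◇r (axiom D) characterises the serial frames. Every such R is serial — valid.
(C) □(r → q) → (□r → □q) is axiom K, valid on every Kripke frame — valid.
(D) ◇□r → r (the dual of axiom B) characterises the symmetric frames. Every such R is symmetric — valid.

A, B, C, D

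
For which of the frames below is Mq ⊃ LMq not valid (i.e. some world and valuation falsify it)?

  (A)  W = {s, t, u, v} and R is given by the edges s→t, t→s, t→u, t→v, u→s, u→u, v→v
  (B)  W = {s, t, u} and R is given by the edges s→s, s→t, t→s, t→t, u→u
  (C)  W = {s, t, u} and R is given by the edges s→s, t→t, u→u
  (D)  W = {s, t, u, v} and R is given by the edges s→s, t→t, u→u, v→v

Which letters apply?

A

The schema Mq ⊃ LMq is axiom 5; it is valid on a frame iff R is euclidean.
(A) R is not euclidean (t R s and t R u but not s R u), so the schema fails here.
(B) R is euclidean (any two R-successors of the same world are R-related), so the schema is valid here.
(C) R is euclidean (any two R-successors of the same world are R-related), so the schema is valid here.
(D) R is euclidean (any two R-successors of the same world are R-related), so the schema is valid here.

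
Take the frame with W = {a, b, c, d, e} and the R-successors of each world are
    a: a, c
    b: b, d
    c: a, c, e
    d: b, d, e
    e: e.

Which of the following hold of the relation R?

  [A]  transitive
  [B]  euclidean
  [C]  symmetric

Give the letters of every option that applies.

none

(A) not transitive: a R c and c R e but not a R e.
(B) not euclidean: c R a and c R e but not a R e.
(C) not symmetric: c R e but not e R c.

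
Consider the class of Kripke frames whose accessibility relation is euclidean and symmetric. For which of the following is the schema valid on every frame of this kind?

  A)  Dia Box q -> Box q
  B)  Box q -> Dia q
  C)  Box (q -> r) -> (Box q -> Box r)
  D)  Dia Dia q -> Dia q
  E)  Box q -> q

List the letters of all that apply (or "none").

A, C, D

A symmetric euclidean relation is transitive (uRv and vRw give vRu by symmetry, then uRw by the euclidean condition, applied at v).
(A) Dia Box q -> Box q (the dual of axiom 5) characterises the euclidean frames. Every such R is euclidean — valid.
(B) axiom D: valid iff R is serial. Such an R need not be serial — not valid.
(C) Box (q -> r) -> (Box q -> Box r) is the K axiom; it holds on all frames — valid.
(D) Dia Dia q -> Dia q (the dual of axiom 4) characterises the transitive frames. Every such R is transitive — valid.
(E) Box q -> q is axiom T, which corresponds to reflexivity. Such an R need not be reflexive — not valid.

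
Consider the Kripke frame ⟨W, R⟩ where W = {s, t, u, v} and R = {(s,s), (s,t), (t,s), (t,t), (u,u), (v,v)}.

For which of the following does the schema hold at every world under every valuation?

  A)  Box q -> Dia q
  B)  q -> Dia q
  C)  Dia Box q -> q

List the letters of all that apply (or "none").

R is reflexive: each world relates to itself.
R is symmetric: every R-edge is matched by its reverse.
R is serial: every world has an R-successor.
(A) Box q -> Dia q is axiom D, which corresponds to seriality. R is serial — valid.
(B) q -> Dia q (the dual of axiom T) characterises the reflexive frames. R is reflexive — valid.
(C) Dia Box q -> q (the dual of axiom B) characterises the symmetric frames. R is symmetric — valid.

A, B, C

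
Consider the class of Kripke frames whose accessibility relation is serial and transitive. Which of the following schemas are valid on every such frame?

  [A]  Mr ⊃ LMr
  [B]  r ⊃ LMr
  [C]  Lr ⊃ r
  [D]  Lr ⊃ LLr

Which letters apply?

D

(A) Mr ⊃ LMr is axiom 5; it is valid on a frame exactly when R is euclidean. Such an R need not be euclidean, so not valid.
(B) axiom B: valid iff R is symmetric. Such an R need not be symmetric — not valid.
(C) Lr ⊃ r is axiom T, which corresponds to reflexivity. Such an R need not be reflexive — not valid.
(D) Lr ⊃ LLr (axiom 4) characterises the transitive frames. Every such R is transitive — valid.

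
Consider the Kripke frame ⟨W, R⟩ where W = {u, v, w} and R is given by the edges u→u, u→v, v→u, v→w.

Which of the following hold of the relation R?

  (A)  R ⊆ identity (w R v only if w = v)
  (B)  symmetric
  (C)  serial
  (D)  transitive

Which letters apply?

none

(A) not ⊆ identity: u R v with u ≠ v.
(B) not symmetric: v R w but not w R v.
(C) not serial: w has no R-successor.
(D) not transitive: u R v and v R w but not u R w.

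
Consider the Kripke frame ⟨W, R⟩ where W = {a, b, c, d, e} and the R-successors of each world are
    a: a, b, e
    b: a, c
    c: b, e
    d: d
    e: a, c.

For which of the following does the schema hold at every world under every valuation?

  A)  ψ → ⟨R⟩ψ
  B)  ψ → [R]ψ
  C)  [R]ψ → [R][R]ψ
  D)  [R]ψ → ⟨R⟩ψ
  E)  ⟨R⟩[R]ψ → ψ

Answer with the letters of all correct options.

R is not reflexive: not b R b.
R is symmetric: every R-edge is matched by its reverse.
R is not transitive: a R b and b R c but not a R c.
R is serial: every world has an R-successor.
R is not a subset of the identity: a R b with a ≠ b.
(A) ψ → ⟨R⟩ψ is the dual of axiom T, which corresponds to reflexivity. R is not reflexive — not valid.
(B) ψ → [R]ψ is valid only on frames where every R-edge is a self-loop. Here R ⊄ identity — not valid.
(C) [R]ψ → [R][R]ψ (axiom 4) characterises the transitive frames. R is not transitive — not valid.
(D) [R]ψ → ⟨R⟩ψ is axiom D; it is valid on a frame exactly when R is serial. R is serial, so valid.
(E) ⟨R⟩[R]ψ → ψ is the dual of axiom B; it is valid on a frame exactly when R is symmetric. R is symmetric, so valid.

D, E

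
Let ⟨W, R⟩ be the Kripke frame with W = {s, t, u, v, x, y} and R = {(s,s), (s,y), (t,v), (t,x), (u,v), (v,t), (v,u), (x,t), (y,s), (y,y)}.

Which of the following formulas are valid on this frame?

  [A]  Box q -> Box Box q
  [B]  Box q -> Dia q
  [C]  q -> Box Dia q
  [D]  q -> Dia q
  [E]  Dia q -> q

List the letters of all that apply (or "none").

R is not reflexive: not t R t.
R is symmetric: every R-edge is matched by its reverse.
R is not transitive: t R v and v R t but not t R t.
R is serial: every world has an R-successor.
R is not a subset of the identity: s R y with s ≠ y.
(A) Box q -> Box Box q is axiom 4; it is valid on a frame exactly when R is transitive. R is not transitive, so not valid.
(B) axiom D: valid iff R is serial. R is serial — valid.
(C) q -> Box Dia q is axiom B, which corresponds to symmetry. R is symmetric — valid.
(D) q -> Dia q is the dual of axiom T, which corresponds to reflexivity. R is not reflexive — not valid.
(E) Dia q -> q (the converse of T) corresponds to R being a subset of the identity. Here R ⊄ identity, so not valid.

B, C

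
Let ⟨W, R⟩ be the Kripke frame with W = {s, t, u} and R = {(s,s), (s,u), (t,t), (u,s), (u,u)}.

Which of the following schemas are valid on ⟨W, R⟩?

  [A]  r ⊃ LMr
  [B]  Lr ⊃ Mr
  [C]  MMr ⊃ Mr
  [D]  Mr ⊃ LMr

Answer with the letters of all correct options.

A, B, C, D

R is symmetric: every R-edge is matched by its reverse.
R is transitive: R is closed under composition.
R is euclidean: any two R-successors of the same world are R-related.
R is serial: every world has an R-successor.
(A) r ⊃ LMr is axiom B; it is valid on a frame exactly when R is symmetric. R is symmetric, so valid.
(B) Lr ⊃ Mr (axiom D) characterises the serial frames. R is serial — valid.
(C) MMr ⊃ Mr is the dual of axiom 4, which corresponds to transitivity. R is transitive — valid.
(D) Mr ⊃ LMr is axiom 5, which corresponds to the euclidean property. R is euclidean — valid.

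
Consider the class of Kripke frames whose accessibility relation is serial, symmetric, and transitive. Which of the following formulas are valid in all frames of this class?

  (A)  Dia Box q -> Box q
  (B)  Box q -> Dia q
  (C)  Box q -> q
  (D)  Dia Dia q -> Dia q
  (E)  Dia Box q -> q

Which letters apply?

A, B, C, D, E

A serial symmetric transitive relation is reflexive (take any v with uRv; symmetry gives vRu and transitivity gives uRu), hence an equivalence relation.
(A) the dual of axiom 5: valid iff R is euclidean. Every such R is euclidean — valid.
(B) Box q -> Dia q is axiom D, which corresponds to seriality. Every such R is serial — valid.
(C) Box q -> q is axiom T, which corresponds to reflexivity. Every such R is reflexive — valid.
(D) the dual of axiom 4: valid iff R is transitive. Every such R is transitive — valid.
(E) Dia Box q -> q is the dual of axiom B, which corresponds to symmetry. Every such R is symmetric — valid.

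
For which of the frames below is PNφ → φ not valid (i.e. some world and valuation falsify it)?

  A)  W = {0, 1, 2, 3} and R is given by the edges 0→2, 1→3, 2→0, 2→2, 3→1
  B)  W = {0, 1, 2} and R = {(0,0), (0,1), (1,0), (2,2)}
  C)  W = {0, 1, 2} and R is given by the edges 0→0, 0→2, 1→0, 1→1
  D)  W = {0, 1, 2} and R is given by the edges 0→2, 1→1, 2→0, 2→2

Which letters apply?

The schema PNφ → φ is the dual of axiom B; it is valid on a frame iff R is symmetric.
(A) R is symmetric (every R-edge is matched by its reverse), so the schema is valid here.
(B) R is symmetric (every R-edge is matched by its reverse), so the schema is valid here.
(C) R is not symmetric (0 R 2 but not 2 R 0), so the schema fails here.
(D) R is symmetric (every R-edge is matched by its reverse), so the schema is valid here.

C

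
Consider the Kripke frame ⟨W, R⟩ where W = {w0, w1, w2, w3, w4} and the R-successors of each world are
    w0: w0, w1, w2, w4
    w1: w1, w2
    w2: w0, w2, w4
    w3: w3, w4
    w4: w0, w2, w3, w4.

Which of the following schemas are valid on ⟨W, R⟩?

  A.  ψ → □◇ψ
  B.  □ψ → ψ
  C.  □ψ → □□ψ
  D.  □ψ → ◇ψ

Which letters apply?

B, D

R is reflexive: each world relates to itself.
R is not symmetric: w0 R w1 but not w1 R w0.
R is not transitive: w0 R w4 and w4 R w3 but not w0 R w3.
R is serial: every world has an R-successor.
(A) axiom B: valid iff R is symmetric. R is not symmetric — not valid.
(B) □ψ → ψ is axiom T; it is valid on a frame exactly when R is reflexive. R is reflexive, so valid.
(C) □ψ → □□ψ is axiom 4, which corresponds to transitivity. R is not transitive — not valid.
(D) □ψ → ◇ψ is axiom D; it is valid on a frame exactly when R is serial. R is serial, so valid.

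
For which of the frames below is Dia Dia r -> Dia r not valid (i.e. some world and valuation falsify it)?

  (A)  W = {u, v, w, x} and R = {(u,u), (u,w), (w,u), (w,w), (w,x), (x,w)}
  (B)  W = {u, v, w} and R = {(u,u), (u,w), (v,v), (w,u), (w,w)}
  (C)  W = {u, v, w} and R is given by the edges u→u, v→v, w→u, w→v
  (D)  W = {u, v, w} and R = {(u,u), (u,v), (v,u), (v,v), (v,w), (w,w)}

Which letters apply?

A, D

The schema Dia Dia r -> Dia r is the dual of axiom 4; it is valid on a frame iff R is transitive.
(A) R is not transitive (u R w and w R x but not u R x), so the schema fails here.
(B) R is transitive (R is closed under composition), so the schema is valid here.
(C) R is transitive (R is closed under composition), so the schema is valid here.
(D) R is not transitive (u R v and v R w but not u R w), so the schema fails here.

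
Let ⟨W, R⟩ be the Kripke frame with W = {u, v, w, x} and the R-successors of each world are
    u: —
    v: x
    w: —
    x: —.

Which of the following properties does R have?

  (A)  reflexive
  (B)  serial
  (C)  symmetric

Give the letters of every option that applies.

(A) not reflexive: not u R u.
(B) not serial: u has no R-successor.
(C) not symmetric: v R x but not x R v.

none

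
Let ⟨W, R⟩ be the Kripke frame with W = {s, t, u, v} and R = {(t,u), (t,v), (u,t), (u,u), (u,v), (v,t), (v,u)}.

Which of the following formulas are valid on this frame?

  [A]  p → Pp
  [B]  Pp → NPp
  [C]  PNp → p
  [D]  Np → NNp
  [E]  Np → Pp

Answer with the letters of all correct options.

R is not reflexive: not s R s.
R is symmetric: every R-edge is matched by its reverse.
R is not transitive: t R u and u R t but not t R t.
R is not euclidean: t R v and t R v but not v R v.
R is not serial: s has no R-successor.
(A) the dual of axiom T: valid iff R is reflexive. R is not reflexive — not valid.
(B) Pp → NPp (axiom 5) characterises the euclidean frames. R is not euclidean — not valid.
(C) PNp → p (the dual of axiom B) characterises the symmetric frames. R is symmetric — valid.
(D) Np → NNp is axiom 4; it is valid on a frame exactly when R is transitive. R is not transitive, so not valid.
(E) Np → Pp (axiom D) characterises the serial frames. R is not serial — not valid.

C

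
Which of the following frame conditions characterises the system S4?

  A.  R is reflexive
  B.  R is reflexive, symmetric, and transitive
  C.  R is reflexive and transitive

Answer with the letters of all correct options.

C

(A) this class determines T (= KT), not S4.
(B) this class determines S5, not S4.
(C) S4 is sound and complete for exactly this class.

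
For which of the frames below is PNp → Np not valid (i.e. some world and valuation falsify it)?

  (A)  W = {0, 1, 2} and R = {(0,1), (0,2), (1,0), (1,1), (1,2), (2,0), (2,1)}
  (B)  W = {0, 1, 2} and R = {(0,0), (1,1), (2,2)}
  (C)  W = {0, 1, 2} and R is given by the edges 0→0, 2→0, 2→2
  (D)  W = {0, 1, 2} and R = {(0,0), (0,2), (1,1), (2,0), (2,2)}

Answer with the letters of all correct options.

The schema PNp → Np is the dual of axiom 5; it is valid on a frame iff R is euclidean.
(A) R is not euclidean (0 R 2 and 0 R 2 but not 2 R 2), so the schema fails here.
(B) R is euclidean (any two R-successors of the same world are R-related), so the schema is valid here.
(C) R is not euclidean (2 R 0 and 2 R 2 but not 0 R 2), so the schema fails here.
(D) R is euclidean (any two R-successors of the same world are R-related), so the schema is valid here.

A, C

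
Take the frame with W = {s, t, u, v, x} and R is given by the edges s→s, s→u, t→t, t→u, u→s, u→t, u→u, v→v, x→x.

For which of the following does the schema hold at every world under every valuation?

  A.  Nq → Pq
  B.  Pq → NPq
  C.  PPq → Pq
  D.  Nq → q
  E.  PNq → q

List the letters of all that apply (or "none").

R is reflexive: each world relates to itself.
R is symmetric: every R-edge is matched by its reverse.
R is not transitive: s R u and u R t but not s R t.
R is not euclidean: u R s and u R t but not s R t.
R is serial: every world has an R-successor.
(A) Nq → Pq is axiom D; it is valid on a frame exactly when R is serial. R is serial, so valid.
(B) Pq → NPq (axiom 5) characterises the euclidean frames. R is not euclidean — not valid.
(C) PPq → Pq is the dual of axiom 4; it is valid on a frame exactly when R is transitive. R is not transitive, so not valid.
(D) axiom T: valid iff R is reflexive. R is reflexive — valid.
(E) PNq → q (the dual of axiom B) characterises the symmetric frames. R is symmetric — valid.

A, D, E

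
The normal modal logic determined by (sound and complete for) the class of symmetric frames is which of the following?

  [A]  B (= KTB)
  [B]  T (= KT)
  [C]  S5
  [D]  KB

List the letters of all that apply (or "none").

D

(A) B (= KTB) is determined by the class of reflexive and symmetric frames.
(B) T (= KT) is determined by the class of reflexive frames.
(C) S5 is determined by the class of reflexive, symmetric, and transitive frames.
(D) KB is determined by exactly this class.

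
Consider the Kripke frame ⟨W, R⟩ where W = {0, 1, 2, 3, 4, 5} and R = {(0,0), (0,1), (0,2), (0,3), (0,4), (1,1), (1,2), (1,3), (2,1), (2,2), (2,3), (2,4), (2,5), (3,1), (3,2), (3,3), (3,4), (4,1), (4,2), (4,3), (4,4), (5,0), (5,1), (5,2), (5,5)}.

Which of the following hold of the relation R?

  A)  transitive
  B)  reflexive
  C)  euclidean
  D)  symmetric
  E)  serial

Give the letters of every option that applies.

(A) not transitive: 0 R 2 and 2 R 5 but not 0 R 5.
(B) reflexive: each world relates to itself.
(C) not euclidean: 0 R 1 and 0 R 0 but not 1 R 0.
(D) not symmetric: 0 R 1 but not 1 R 0.
(E) serial: every world has an R-successor.

B, E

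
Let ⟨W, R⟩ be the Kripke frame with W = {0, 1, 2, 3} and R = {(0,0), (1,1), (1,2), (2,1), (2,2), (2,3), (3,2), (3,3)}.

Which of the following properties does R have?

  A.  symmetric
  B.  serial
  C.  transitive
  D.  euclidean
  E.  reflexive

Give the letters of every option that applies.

(A) symmetric: every R-edge is matched by its reverse.
(B) serial: every world has an R-successor.
(C) not transitive: 1 R 2 and 2 R 3 but not 1 R 3.
(D) not euclidean: 2 R 1 and 2 R 3 but not 1 R 3.
(E) reflexive: each world relates to itself.

A, B, E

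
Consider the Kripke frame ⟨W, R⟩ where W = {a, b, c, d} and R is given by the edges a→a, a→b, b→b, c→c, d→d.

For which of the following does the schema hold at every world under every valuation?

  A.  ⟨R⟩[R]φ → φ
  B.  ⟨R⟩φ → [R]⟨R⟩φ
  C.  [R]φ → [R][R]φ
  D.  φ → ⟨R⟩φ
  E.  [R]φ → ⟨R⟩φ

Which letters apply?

C, D, E

R is reflexive: each world relates to itself.
R is not symmetric: a R b but not b R a.
R is transitive: R is closed under composition.
R is not euclidean: a R b and a R a but not b R a.
R is serial: every world has an R-successor.
(A) the dual of axiom B: valid iff R is symmetric. R is not symmetric — not valid.
(B) ⟨R⟩φ → [R]⟨R⟩φ is axiom 5; it is valid on a frame exactly when R is euclidean. R is not euclidean, so not valid.
(C) axiom 4: valid iff R is transitive. R is transitive — valid.
(D) φ → ⟨R⟩φ is the dual of axiom T; it is valid on a frame exactly when R is reflexive. R is reflexive, so valid.
(E) [R]φ → ⟨R⟩φ is axiom D; it is valid on a frame exactly when R is serial. R is serial, so valid.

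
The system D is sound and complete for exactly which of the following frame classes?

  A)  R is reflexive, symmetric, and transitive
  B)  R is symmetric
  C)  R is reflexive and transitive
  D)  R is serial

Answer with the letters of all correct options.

(A) this class determines S5, not D.
(B) this class determines KB, not D.
(C) this class determines S4, not D.
(D) D is sound and complete for exactly this class.

D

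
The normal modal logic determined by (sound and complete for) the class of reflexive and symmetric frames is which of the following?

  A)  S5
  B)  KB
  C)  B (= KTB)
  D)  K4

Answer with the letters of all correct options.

C

(A) S5 is determined by the class of reflexive, symmetric, and transitive frames.
(B) KB is determined by the class of symmetric frames.
(C) B (= KTB) is determined by exactly this class.
(D) K4 is determined by the class of transitive frames.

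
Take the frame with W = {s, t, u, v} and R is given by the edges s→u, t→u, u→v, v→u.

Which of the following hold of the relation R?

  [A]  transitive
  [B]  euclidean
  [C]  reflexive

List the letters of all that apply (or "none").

(A) not transitive: s R u and u R v but not s R v.
(B) not euclidean: s R u and s R u but not u R u.
(C) not reflexive: not s R s.

none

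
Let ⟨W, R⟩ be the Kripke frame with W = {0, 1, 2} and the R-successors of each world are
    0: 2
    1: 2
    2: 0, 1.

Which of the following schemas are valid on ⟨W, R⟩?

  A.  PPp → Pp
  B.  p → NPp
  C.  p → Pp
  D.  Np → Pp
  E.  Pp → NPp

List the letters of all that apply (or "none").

R is not reflexive: not 0 R 0.
R is symmetric: every R-edge is matched by its reverse.
R is not transitive: 0 R 2 and 2 R 0 but not 0 R 0.
R is not euclidean: 2 R 0 and 2 R 1 but not 0 R 1.
R is serial: every world has an R-successor.
(A) PPp → Pp is the dual of axiom 4; it is valid on a frame exactly when R is transitive. R is not transitive, so not valid.
(B) axiom B: valid iff R is symmetric. R is symmetric — valid.
(C) p → Pp is the dual of axiom T, which corresponds to reflexivity. R is not reflexive — not valid.
(D) Np → Pp (axiom D) characterises the serial frames. R is serial — valid.
(E) axiom 5: valid iff R is euclidean. R is not euclidean — not valid.

B, D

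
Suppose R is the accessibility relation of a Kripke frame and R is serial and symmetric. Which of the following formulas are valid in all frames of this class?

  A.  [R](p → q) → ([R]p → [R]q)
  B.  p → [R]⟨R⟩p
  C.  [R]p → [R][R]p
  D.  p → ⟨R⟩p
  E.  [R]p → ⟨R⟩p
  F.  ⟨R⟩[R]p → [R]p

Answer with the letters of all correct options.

(A) [R](p → q) → ([R]p → [R]q) is the K axiom; it holds on all frames — valid.
(B) p → [R]⟨R⟩p is axiom B; it is valid on a frame exactly when R is symmetric. Every such R is symmetric, so valid.
(C) [R]p → [R][R]p is axiom 4, which corresponds to transitivity. Such an R need not be transitive — not valid.
(D) p → ⟨R⟩p is the dual of axiom T; it is valid on a frame exactly when R is reflexive. Such an R need not be reflexive, so not valid.
(E) axiom D: valid iff R is serial. Every such R is serial — valid.
(F) ⟨R⟩[R]p → [R]p is the dual of axiom 5, which corresponds to the euclidean property. Such an R need not be euclidean — not valid.

A, B, E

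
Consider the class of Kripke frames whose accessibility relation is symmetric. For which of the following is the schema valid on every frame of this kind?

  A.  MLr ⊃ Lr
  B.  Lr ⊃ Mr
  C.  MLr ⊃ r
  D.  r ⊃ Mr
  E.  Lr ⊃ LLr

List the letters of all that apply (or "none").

C

(A) MLr ⊃ Lr (the dual of axiom 5) characterises the euclidean frames. Such an R need not be euclidean — not valid.
(B) Lr ⊃ Mr is axiom D; it is valid on a frame exactly when R is serial. Such an R need not be serial, so not valid.
(C) the dual of axiom B: valid iff R is symmetric. Every such R is symmetric — valid.
(D) the dual of axiom T: valid iff R is reflexive. Such an R need not be reflexive — not valid.
(E) Lr ⊃ LLr is axiom 4, which corresponds to transitivity. Such an R need not be transitive — not valid.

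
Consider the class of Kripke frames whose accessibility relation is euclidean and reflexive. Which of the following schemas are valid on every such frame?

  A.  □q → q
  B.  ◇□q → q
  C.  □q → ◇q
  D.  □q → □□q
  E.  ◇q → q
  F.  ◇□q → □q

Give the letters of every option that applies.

A reflexive euclidean relation is also symmetric (from wRw and wRv the euclidean condition gives vRw) and hence transitive; it is an equivalence relation.
(A) □q → q (axiom T) characterises the reflexive frames. Every such R is reflexive — valid.
(B) ◇□q → q is the dual of axiom B; it is valid on a frame exactly when R is symmetric. Every such R is symmetric, so valid.
(C) axiom D: valid iff R is serial. Every such R is serial — valid.
(D) axiom 4: valid iff R is transitive. Every such R is transitive — valid.
(E) ◇q → q (the converse of T) corresponds to R being a subset of the identity. Such an R need not be a subset of the identity, so not valid.
(F) ◇□q → □q is the dual of axiom 5; it is valid on a frame exactly when R is euclidean. Every such R is euclidean, so valid.

A, B, C, D, F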